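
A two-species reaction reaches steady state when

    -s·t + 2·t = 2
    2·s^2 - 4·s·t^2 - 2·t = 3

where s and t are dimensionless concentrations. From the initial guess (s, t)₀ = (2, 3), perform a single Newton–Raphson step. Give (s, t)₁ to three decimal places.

(1.333, 1.913)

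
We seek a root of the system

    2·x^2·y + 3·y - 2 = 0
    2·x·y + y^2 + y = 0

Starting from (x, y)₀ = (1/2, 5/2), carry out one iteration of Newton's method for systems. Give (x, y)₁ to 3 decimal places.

At (1/2, 5/2): F = (6.750, 11.250).
Jacobian J = [[4·x·y, 2·x^2 + 3], [2·y, 2·x + 2·y + 1]].
At the point, J = [[5.000, 3.500], [5.000, 7.000]] (det J = 17.500).
Solving J·Δ = −F gives Δ = (-0.450, -1.286).
Then the next iterate is (x, y)₁ = (0.050, 1.214).

(0.050, 1.214)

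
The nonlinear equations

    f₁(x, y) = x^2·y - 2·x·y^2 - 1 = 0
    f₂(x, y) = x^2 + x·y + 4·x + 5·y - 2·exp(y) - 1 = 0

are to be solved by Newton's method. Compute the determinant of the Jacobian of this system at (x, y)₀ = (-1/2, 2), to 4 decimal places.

81.5311

J = [[2·x·y - 2·y^2, x^2 - 4·x·y], [2·x + y + 4, x - 2·exp(y) + 5]].
At the point, J = [[-10.0000, 4.2500], [5.0000, -10.278112]].
det J = 81.5311.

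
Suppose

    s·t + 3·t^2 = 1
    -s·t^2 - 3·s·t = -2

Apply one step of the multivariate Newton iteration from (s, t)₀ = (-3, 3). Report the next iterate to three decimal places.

At (-3, 3): F = (17.000, 56.000).
Jacobian J = [[t, s + 6·t], [-t^2 - 3·t, -2·s·t - 3·s]].
At the point, J = [[3.000, 15.000], [-18.000, 27.000]] (det J = 351.000).
Solving J·Δ = −F gives Δ = (1.085, -1.350).
Then the next iterate is (s, t)₁ = (-1.915, 1.650).

(-1.915, 1.650)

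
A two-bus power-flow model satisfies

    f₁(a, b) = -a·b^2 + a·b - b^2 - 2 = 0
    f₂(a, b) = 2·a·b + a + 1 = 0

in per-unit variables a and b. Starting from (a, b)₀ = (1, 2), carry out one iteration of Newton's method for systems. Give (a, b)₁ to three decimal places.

(0.161, 1.097)

At (1, 2): F = (-8.000, 6.000).
Jacobian J = [[-b^2 + b, -2·a·b + a - 2·b], [2·b + 1, 2·a]].
At the point, J = [[-2.000, -7.000], [5.000, 2.000]] (det J = 31.000).
Solving J·Δ = −F gives Δ = (-0.839, -0.903).
Then the next iterate is (a, b)₁ = (0.161, 1.097).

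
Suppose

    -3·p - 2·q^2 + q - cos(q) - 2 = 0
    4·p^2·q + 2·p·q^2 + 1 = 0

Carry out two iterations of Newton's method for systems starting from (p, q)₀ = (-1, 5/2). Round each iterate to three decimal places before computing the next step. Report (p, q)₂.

(-0.963, 0.815)

At (-1, 5/2): F = (-8.19886, -1.500).
Jacobian J = [[-3, -4·q + sin(q) + 1], [8·p·q + 2·q^2, 4·p^2 + 4·p·q]].
At the point, J = [[-3.000, -8.40153], [-7.500, -6.000]] (det J = -45.01146).
Solving J·Δ = −F gives Δ = (0.813, -1.266).
Then the next iterate is (p, q)₁ = (-0.187, 1.234).
Round to (-0.187, 1.234) and repeat: F = (-3.58098, 0.60310), J = [[-3.000, -2.99218], [1.19945, -0.78316]].
Δ = (-0.776, -0.419), so (p, q)₂ = (-0.963, 0.815).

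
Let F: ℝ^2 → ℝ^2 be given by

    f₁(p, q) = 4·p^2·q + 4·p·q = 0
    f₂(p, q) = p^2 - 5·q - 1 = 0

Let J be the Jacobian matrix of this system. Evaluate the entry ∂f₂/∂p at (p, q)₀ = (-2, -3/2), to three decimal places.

∂f₂/∂p = 2·p.
At (-2, -3/2) this is -4.000.

-4.000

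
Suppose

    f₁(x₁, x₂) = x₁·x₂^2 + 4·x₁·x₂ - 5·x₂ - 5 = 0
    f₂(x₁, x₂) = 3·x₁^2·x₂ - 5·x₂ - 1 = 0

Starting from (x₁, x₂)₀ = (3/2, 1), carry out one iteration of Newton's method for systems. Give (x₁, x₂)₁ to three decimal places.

At (3/2, 1): F = (-2.500, 0.750).
Jacobian J = [[x₂^2 + 4·x₂, 2·x₁·x₂ + 4·x₁ - 5], [6·x₁·x₂, 3·x₁^2 - 5]].
At the point, J = [[5.000, 4.000], [9.000, 1.750]] (det J = -27.250).
Solving J·Δ = −F gives Δ = (-0.271, 0.963).
Then the next iterate is (x₁, x₂)₁ = (1.229, 1.963).

(1.229, 1.963)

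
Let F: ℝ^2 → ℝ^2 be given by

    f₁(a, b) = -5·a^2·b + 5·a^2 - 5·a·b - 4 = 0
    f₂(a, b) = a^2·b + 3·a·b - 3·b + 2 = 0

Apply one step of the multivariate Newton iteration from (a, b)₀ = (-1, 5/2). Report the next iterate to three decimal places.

At (-1, 5/2): F = (1.000, -10.500).
Jacobian J = [[-10·a·b + 10·a - 5·b, -5·a^2 - 5·a], [2·a·b + 3·b, a^2 + 3·a - 3]].
At the point, J = [[2.500, 0.000], [2.500, -5.000]] (det J = -12.500).
Solving J·Δ = −F gives Δ = (-0.400, -2.300).
Then the next iterate is (a, b)₁ = (-1.400, 0.200).

(-1.400, 0.200)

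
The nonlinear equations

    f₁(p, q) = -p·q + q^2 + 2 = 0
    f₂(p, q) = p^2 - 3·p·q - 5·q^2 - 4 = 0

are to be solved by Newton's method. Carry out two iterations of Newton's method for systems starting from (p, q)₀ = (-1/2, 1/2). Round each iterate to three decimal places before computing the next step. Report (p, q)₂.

(-0.820, 0.093)

At (-1/2, 1/2): F = (2.500, -4.250).
Jacobian J = [[-q, -p + 2·q], [2·p - 3·q, -3·p - 10·q]].
At the point, J = [[-0.500, 1.500], [-2.500, -3.500]] (det J = 5.500).
Solving J·Δ = −F gives Δ = (0.432, -1.523).
Then the next iterate is (p, q)₁ = (-0.068, -1.023).
Round to (-0.068, -1.023) and repeat: F = (2.97696, -9.43671), J = [[1.023, -1.978], [2.933, 10.434]].
Δ = (-0.752, 1.116), so (p, q)₂ = (-0.820, 0.093).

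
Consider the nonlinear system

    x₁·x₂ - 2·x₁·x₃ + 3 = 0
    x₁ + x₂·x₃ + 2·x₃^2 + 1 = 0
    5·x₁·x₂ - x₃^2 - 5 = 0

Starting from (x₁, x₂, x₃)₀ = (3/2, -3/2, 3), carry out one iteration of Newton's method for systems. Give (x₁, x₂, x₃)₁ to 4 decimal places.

At (3/2, -3/2, 3): F = (-8.2500, 16.0000, -25.2500).
Jacobian J = [[x₂ - 2·x₃, x₁, -2·x₁], [1, x₃, x₂ + 4·x₃], [5·x₂, 5·x₁, -2·x₃]].
At the point, J = [[-7.5000, 1.5000, -3.0000], [1.0000, 3.0000, 10.5000], [-7.5000, 7.5000, -6.0000]] (det J = 526.5000).
Solving J·Δ = −F gives Δ = (0.0812, 1.8091, -2.0484).
Then the next iterate is (x₁, x₂, x₃)₁ = (1.5812, 0.3091, 0.9516).

(1.5812, 0.3091, 0.9516)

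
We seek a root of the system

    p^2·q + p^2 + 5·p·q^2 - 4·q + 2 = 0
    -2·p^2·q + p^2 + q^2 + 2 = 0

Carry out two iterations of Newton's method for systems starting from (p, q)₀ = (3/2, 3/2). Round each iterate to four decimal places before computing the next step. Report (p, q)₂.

(0.3189, 0.7351)

At (3/2, 3/2): F = (18.5000, -0.2500).
Jacobian J = [[2·p·q + 2·p + 5·q^2, p^2 + 10·p·q - 4], [-4·p·q + 2·p, -2·p^2 + 2·q]].
At the point, J = [[18.7500, 20.7500], [-6.0000, -1.5000]] (det J = 96.3750).
Solving J·Δ = −F gives Δ = (0.2341, -1.1031).
Then the next iterate is (p, q)₁ = (1.7341, 0.3969).
Round to (1.7341, 0.3969) and repeat: F = (5.978882, 2.777594), J = [[5.632377, 5.889746], [0.715143, -5.220406]].
Δ = (-1.4152, 0.3382), so (p, q)₂ = (0.3189, 0.7351).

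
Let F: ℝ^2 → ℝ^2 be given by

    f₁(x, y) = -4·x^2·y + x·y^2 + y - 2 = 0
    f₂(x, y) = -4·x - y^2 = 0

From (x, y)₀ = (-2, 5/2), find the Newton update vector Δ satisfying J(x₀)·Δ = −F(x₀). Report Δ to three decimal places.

(0.917, -0.384)

At (-2, 5/2): F = (-52.000, 1.750).
Jacobian J = [[-8·x·y + y^2, -4·x^2 + 2·x·y + 1], [-4, -2·y]].
At the point, J = [[46.250, -25.000], [-4.000, -5.000]] (det J = -331.250).
Solving J·Δ = −F gives Δ = (0.917, -0.384).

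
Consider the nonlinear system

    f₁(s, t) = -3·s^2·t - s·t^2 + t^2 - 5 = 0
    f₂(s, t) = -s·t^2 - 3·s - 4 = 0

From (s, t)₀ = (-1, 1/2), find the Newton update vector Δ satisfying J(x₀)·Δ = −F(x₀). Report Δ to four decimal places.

(-13.5000, -43.1250)

At (-1, 1/2): F = (-6.0000, -0.7500).
Jacobian J = [[-6·s·t - t^2, -3·s^2 - 2·s·t + 2·t], [-t^2 - 3, -2·s·t]].
At the point, J = [[2.7500, -1.0000], [-3.2500, 1.0000]] (det J = -0.5000).
Solving J·Δ = −F gives Δ = (-13.5000, -43.1250).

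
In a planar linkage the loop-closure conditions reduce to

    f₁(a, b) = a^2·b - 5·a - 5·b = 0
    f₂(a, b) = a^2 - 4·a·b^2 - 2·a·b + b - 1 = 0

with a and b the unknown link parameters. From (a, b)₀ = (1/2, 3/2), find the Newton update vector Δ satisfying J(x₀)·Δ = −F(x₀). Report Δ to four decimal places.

(1.0500, -2.8000)

At (1/2, 3/2): F = (-9.6250, -5.2500).
Jacobian J = [[2·a·b - 5, a^2 - 5], [2·a - 4·b^2 - 2·b, -8·a·b - 2·a + 1]].
At the point, J = [[-3.5000, -4.7500], [-11.0000, -6.0000]] (det J = -31.2500).
Solving J·Δ = −F gives Δ = (1.0500, -2.8000).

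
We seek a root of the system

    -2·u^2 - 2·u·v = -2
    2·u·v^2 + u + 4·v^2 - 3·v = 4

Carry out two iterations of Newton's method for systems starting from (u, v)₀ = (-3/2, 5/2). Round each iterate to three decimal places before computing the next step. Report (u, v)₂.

At (-3/2, 5/2): F = (5.000, -6.750).
Jacobian J = [[-4·u - 2·v, -2·u], [2·v^2 + 1, 4·u·v + 8·v - 3]].
At the point, J = [[1.000, 3.000], [13.500, 2.000]] (det J = -38.500).
Solving J·Δ = −F gives Δ = (0.786, -1.929).
Then the next iterate is (u, v)₁ = (-0.714, 0.571).
Round to (-0.714, 0.571) and repeat: F = (1.79580, -5.58842), J = [[1.714, 1.428], [1.65208, -0.06278]].
Δ = (3.189, -5.086), so (u, v)₂ = (2.475, -4.515).

(2.475, -4.515)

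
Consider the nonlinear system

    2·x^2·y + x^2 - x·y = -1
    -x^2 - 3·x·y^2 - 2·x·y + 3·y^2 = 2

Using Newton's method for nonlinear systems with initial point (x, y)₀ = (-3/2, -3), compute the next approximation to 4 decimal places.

(-1.0463, -1.9028)

At (-3/2, -3): F = (-14.7500, 54.2500).
Jacobian J = [[4·x·y + 2·x - y, 2·x^2 - x], [-2·x - 3·y^2 - 2·y, -6·x·y - 2·x + 6·y]].
At the point, J = [[18.0000, 6.0000], [-18.0000, -42.0000]] (det J = -648.0000).
Solving J·Δ = −F gives Δ = (0.4537, 1.0972).
Then the next iterate is (x, y)₁ = (-1.0463, -1.9028).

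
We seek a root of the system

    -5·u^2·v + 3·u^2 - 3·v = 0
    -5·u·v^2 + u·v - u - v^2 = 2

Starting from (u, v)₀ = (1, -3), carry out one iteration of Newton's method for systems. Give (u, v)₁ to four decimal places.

(0.4479, -2.1096)

At (1, -3): F = (27.0000, -60.0000).
Jacobian J = [[-10·u·v + 6·u, -5·u^2 - 3], [-5·v^2 + v - 1, -10·u·v + u - 2·v]].
At the point, J = [[36.0000, -8.0000], [-49.0000, 37.0000]] (det J = 940.0000).
Solving J·Δ = −F gives Δ = (-0.5521, 0.8904).
Then the next iterate is (u, v)₁ = (0.4479, -2.1096).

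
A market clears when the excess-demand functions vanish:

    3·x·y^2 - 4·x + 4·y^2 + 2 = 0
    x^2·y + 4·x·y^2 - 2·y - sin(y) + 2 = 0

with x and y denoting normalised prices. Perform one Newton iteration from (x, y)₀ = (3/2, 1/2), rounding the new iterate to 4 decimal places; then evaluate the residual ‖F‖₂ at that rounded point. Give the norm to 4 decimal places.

At (3/2, 1/2): F = (-1.8750, 3.145574).
Jacobian J = [[3·y^2 - 4, 6·x·y + 8·y], [2·x·y + 4·y^2, x^2 + 8·x·y - cos(y) - 2]].
At the point, J = [[-3.2500, 8.5000], [2.5000, 5.372417]] (det J = -38.710357).
Solving J·Δ = −F gives Δ = (-0.9509, -0.1430).
Then the next iterate is (x, y)₁ = (0.5491, 0.3570).
Re-evaluating at (0.5491, 0.3570): F = (0.523343, 1.324103), so ‖F‖₂ = 1.4238.

1.4238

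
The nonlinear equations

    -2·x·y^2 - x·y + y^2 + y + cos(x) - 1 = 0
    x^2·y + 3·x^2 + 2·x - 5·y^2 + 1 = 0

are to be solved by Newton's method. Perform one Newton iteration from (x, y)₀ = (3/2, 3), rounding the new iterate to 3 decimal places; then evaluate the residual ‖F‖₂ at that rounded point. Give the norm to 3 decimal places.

8.295

At (3/2, 3): F = (-20.42926, -27.500).
Jacobian J = [[-2·y^2 - y - sin(x), -4·x·y - x + 2·y + 1], [2·x·y + 6·x + 2, x^2 - 10·y]].
At the point, J = [[-21.99749, -12.500], [20.000, -27.750]] (det J = 860.43049).
Solving J·Δ = −F gives Δ = (-0.259, -1.178).
Then the next iterate is (x, y)₁ = (1.241, 1.822).
Re-evaluating at (1.241, 1.822): F = (-6.03502, -5.69015), so ‖F‖₂ = 8.295.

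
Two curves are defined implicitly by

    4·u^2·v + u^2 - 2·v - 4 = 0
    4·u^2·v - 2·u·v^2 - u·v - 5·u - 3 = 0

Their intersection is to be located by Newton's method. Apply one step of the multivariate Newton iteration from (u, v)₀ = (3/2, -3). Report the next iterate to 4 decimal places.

At (3/2, -3): F = (-22.7500, -60.0000).
Jacobian J = [[8·u·v + 2·u, 4·u^2 - 2], [8·u·v - 2·v^2 - v - 5, 4·u^2 - 4·u·v - u]].
At the point, J = [[-33.0000, 7.0000], [-56.0000, 25.5000]] (det J = -449.5000).
Solving J·Δ = −F gives Δ = (-0.3562, 1.5706).
Then the next iterate is (u, v)₁ = (1.1438, -1.4294).

(1.1438, -1.4294)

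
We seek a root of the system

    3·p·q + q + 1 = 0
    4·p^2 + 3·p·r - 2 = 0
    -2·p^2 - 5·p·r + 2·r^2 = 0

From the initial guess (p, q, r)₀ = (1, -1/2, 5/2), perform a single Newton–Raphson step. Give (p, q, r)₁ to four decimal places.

(0.5787, -0.4080, 1.5098)

At (1, -1/2, 5/2): F = (-1.0000, 9.5000, -2.0000).
Jacobian J = [[3·q, 3·p + 1, 0], [8·p + 3·r, 0, 3·p], [-4·p - 5·r, 0, -5·p + 4·r]].
At the point, J = [[-1.5000, 4.0000, 0.0000], [15.5000, 0.0000, 3.0000], [-16.5000, 0.0000, 5.0000]] (det J = -508.0000).
Solving J·Δ = −F gives Δ = (-0.4213, 0.0920, -0.9902).
Then the next iterate is (p, q, r)₁ = (0.5787, -0.4080, 1.5098).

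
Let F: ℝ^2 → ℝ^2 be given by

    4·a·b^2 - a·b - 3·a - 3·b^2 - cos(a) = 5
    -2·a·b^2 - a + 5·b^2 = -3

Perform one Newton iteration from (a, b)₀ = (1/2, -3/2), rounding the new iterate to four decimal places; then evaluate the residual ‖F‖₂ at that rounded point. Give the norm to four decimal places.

6.4571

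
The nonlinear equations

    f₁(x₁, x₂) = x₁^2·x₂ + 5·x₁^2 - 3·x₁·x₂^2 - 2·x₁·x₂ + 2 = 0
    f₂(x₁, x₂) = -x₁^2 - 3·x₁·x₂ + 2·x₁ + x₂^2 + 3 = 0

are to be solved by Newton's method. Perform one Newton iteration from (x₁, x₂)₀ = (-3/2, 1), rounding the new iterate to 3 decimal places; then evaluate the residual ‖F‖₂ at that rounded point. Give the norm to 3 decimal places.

At (-3/2, 1): F = (23.000, 3.250).
Jacobian J = [[2·x₁·x₂ + 10·x₁ - 3·x₂^2 - 2·x₂, x₁^2 - 6·x₁·x₂ - 2·x₁], [-2·x₁ - 3·x₂ + 2, -3·x₁ + 2·x₂]].
At the point, J = [[-23.000, 14.250], [2.000, 6.500]] (det J = -178.000).
Solving J·Δ = −F gives Δ = (0.580, -0.678).
Then the next iterate is (x₁, x₂)₁ = (-0.920, 0.322).
Re-evaluating at (-0.920, 0.322): F = (7.38319, 1.30600), so ‖F‖₂ = 7.498.

7.498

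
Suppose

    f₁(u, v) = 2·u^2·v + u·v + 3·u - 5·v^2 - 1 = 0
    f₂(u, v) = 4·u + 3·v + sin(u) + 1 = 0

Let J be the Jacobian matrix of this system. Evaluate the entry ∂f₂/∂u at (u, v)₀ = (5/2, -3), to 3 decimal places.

∂f₂/∂u = cos(u) + 4.
At (5/2, -3) this is 3.199.

3.199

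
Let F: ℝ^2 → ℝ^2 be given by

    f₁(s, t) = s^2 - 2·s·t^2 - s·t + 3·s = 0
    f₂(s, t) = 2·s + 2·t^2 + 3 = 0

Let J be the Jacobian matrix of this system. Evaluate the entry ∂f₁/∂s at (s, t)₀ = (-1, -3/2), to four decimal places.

-2.0000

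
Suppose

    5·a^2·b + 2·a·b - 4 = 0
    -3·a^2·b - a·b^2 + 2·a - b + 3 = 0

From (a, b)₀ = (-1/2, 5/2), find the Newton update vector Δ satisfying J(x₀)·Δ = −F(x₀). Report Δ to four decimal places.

At (-1/2, 5/2): F = (-3.3750, 0.7500).
Jacobian J = [[10·a·b + 2·b, 5·a^2 + 2·a], [-6·a·b - b^2 + 2, -3·a^2 - 2·a·b - 1]].
At the point, J = [[-7.5000, 0.2500], [3.2500, 0.7500]] (det J = -6.4375).
Solving J·Δ = −F gives Δ = (-0.4223, 0.8301).

(-0.4223, 0.8301)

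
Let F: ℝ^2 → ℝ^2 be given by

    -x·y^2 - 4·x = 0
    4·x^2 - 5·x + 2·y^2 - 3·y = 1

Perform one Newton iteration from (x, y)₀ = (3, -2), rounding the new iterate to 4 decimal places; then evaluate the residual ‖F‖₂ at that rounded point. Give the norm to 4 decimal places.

11.6935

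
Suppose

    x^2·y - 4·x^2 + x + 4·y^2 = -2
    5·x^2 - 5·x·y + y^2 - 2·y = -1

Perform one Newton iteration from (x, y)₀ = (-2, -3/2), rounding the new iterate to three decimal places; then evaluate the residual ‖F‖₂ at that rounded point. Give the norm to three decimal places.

88.816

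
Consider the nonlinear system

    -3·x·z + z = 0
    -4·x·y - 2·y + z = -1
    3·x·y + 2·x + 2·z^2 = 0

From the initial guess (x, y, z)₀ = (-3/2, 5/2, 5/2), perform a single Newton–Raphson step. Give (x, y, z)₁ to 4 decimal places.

At (-3/2, 5/2, 5/2): F = (13.7500, 13.5000, -1.7500).
Jacobian J = [[-3·z, 0, -3·x + 1], [-4·y, -4·x - 2, 1], [3·y + 2, 3·x, 4·z]].
At the point, J = [[-7.5000, 0.0000, 5.5000], [-10.0000, 4.0000, 1.0000], [9.5000, -4.5000, 10.0000]] (det J = -295.2500).
Solving J·Δ = −F gives Δ = (1.0711, -0.4373, -1.0394).
Then the next iterate is (x, y, z)₁ = (-0.4289, 2.0627, 1.4606).

(-0.4289, 2.0627, 1.4606)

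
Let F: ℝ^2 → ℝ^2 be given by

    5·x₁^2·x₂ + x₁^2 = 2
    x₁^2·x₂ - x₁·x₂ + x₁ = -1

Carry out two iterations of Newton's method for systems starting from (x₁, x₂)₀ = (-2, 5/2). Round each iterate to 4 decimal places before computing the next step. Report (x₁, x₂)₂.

(-1.3469, 0.3292)

At (-2, 5/2): F = (52.0000, 14.0000).
Jacobian J = [[10·x₁·x₂ + 2·x₁, 5·x₁^2], [2·x₁·x₂ - x₂ + 1, x₁^2 - x₁]].
At the point, J = [[-54.0000, 20.0000], [-11.5000, 6.0000]] (det J = -94.0000).
Solving J·Δ = −F gives Δ = (0.3404, -1.6809).
Then the next iterate is (x₁, x₂)₁ = (-1.6596, 0.8191).
Round to (-1.6596, 0.8191) and repeat: F = (12.034394, 2.955803), J = [[-16.912984, 13.771361], [-2.537857, 4.413872]].
Δ = (0.3127, -0.4899), so (x₁, x₂)₂ = (-1.3469, 0.3292).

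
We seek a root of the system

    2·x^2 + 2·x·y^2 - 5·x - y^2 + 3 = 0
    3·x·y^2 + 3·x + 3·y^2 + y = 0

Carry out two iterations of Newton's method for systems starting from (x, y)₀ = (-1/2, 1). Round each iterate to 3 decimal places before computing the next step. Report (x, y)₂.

At (-1/2, 1): F = (4.000, 1.000).
Jacobian J = [[4·x + 2·y^2 - 5, 4·x·y - 2·y], [3·y^2 + 3, 6·x·y + 6·y + 1]].
At the point, J = [[-5.000, -4.000], [6.000, 4.000]] (det J = 4.000).
Solving J·Δ = −F gives Δ = (-5.000, 7.250).
Then the next iterate is (x, y)₁ = (-5.500, 8.250).
Round to (-5.500, 8.250) and repeat: F = (-725.750, -927.09375), J = [[109.125, -198.000], [207.18750, -221.750]].
Δ = (1.345, -2.924), so (x, y)₂ = (-4.155, 5.326).

(-4.155, 5.326)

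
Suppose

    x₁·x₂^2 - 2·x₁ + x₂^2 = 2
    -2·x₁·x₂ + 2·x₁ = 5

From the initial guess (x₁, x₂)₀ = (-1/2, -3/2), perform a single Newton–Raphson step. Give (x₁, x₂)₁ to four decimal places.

(0.9355, -1.1774)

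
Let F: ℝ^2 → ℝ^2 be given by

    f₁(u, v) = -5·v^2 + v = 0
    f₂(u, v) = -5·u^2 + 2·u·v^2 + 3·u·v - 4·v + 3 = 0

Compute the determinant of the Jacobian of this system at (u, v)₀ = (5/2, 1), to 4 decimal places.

J = [[0, -10·v + 1], [-10·u + 2·v^2 + 3·v, 4·u·v + 3·u - 4]].
At the point, J = [[0.0000, -9.0000], [-20.0000, 13.5000]].
det J = -180.0000.

-180.0000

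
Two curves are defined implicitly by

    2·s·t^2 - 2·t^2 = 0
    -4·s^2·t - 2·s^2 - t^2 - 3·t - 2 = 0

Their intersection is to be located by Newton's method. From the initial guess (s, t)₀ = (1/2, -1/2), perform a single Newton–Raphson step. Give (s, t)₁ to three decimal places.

At (1/2, -1/2): F = (-0.250, -0.750).
Jacobian J = [[2·t^2, 4·s·t - 4·t], [-8·s·t - 4·s, -4·s^2 - 2·t - 3]].
At the point, J = [[0.500, 1.000], [0.000, -3.000]] (det J = -1.500).
Solving J·Δ = −F gives Δ = (1.000, -0.250).
Then the next iterate is (s, t)₁ = (1.500, -0.750).

(1.500, -0.750)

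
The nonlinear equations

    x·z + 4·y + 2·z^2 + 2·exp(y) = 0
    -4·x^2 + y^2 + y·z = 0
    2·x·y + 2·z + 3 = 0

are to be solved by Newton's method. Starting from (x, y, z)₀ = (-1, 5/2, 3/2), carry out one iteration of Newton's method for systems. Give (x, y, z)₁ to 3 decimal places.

At (-1, 5/2, 3/2): F = (37.36499, 6.000, 1.000).
Jacobian J = [[z, 2·exp(y) + 4, x + 4·z], [-8·x, 2·y + z, y], [2·y, 2·x, 2]].
At the point, J = [[1.500, 28.36499, 5.000], [8.000, 6.500, 2.500], [5.000, -2.000, 2.000]] (det J = -314.77746).
Solving J·Δ = −F gives Δ = (0.987, -0.720, -3.686).
Then the next iterate is (x, y, z)₁ = (-0.013, 1.780, -2.186).

(-0.013, 1.780, -2.186)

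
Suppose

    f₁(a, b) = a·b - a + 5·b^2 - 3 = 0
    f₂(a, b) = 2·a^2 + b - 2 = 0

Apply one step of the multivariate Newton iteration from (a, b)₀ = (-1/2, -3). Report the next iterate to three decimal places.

At (-1/2, -3): F = (44.000, -4.500).
Jacobian J = [[b - 1, a + 10·b], [4·a, 1]].
At the point, J = [[-4.000, -30.500], [-2.000, 1.000]] (det J = -65.000).
Solving J·Δ = −F gives Δ = (-1.435, 1.631).
Then the next iterate is (a, b)₁ = (-1.935, -1.369).

(-1.935, -1.369)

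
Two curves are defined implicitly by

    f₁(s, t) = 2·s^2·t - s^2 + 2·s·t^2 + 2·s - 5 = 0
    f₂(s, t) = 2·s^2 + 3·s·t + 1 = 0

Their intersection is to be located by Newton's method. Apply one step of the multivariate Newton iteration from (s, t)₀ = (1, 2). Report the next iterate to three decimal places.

(-0.269, 3.231)

At (1, 2): F = (8.000, 9.000).
Jacobian J = [[4·s·t - 2·s + 2·t^2 + 2, 2·s^2 + 4·s·t], [4·s + 3·t, 3·s]].
At the point, J = [[16.000, 10.000], [10.000, 3.000]] (det J = -52.000).
Solving J·Δ = −F gives Δ = (-1.269, 1.231).
Then the next iterate is (s, t)₁ = (-0.269, 3.231).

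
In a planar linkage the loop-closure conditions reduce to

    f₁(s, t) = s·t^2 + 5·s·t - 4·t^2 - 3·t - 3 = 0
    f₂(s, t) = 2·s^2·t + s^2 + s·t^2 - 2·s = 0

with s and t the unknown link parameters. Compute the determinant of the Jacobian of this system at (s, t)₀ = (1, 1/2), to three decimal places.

10.500

J = [[t^2 + 5·t, 2·s·t + 5·s - 8·t - 3], [4·s·t + 2·s + t^2 - 2, 2·s^2 + 2·s·t]].
At the point, J = [[2.750, -1.000], [2.250, 3.000]].
det J = 10.500.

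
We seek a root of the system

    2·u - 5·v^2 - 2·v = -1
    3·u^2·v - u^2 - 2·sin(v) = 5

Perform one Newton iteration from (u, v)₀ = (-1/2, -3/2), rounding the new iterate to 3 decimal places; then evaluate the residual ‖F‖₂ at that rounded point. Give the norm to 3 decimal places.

At (-1/2, -3/2): F = (-8.250, -4.38001).
Jacobian J = [[2, -10·v - 2], [6·u·v - 2·u, 3·u^2 - 2·cos(v)]].
At the point, J = [[2.000, 13.000], [5.500, 0.60853]] (det J = -70.28295).
Solving J·Δ = −F gives Δ = (0.739, 0.521).
Then the next iterate is (u, v)₁ = (0.239, -0.979).
Re-evaluating at (0.239, -0.979): F = (-1.35621, -3.56501), so ‖F‖₂ = 3.814.

3.814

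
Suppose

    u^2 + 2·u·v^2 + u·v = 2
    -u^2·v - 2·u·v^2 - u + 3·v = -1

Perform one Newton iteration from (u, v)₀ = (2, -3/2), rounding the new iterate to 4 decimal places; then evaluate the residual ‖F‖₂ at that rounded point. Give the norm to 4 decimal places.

At (2, -3/2): F = (8.0000, -8.5000).
Jacobian J = [[2·u + 2·v^2 + v, 4·u·v + u], [-2·u·v - 2·v^2 - 1, -u^2 - 4·u·v + 3]].
At the point, J = [[7.0000, -10.0000], [0.5000, 11.0000]] (det J = 82.0000).
Solving J·Δ = −F gives Δ = (-0.0366, 0.7744).
Then the next iterate is (u, v)₁ = (1.9634, -0.7256).
Re-evaluating at (1.9634, -0.7256): F = (2.497738, -2.410498), so ‖F‖₂ = 3.4712.

3.4712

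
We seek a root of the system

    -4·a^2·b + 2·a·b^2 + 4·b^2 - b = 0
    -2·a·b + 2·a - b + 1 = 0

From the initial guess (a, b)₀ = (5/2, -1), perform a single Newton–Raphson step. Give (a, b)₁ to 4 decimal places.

At (5/2, -1): F = (35.0000, 12.0000).
Jacobian J = [[-8·a·b + 2·b^2, -4·a^2 + 4·a·b + 8·b - 1], [-2·b + 2, -2·a - 1]].
At the point, J = [[22.0000, -44.0000], [4.0000, -6.0000]] (det J = 44.0000).
Solving J·Δ = −F gives Δ = (-7.2273, -2.8182).
Then the next iterate is (a, b)₁ = (-4.7273, -3.8182).

(-4.7273, -3.8182)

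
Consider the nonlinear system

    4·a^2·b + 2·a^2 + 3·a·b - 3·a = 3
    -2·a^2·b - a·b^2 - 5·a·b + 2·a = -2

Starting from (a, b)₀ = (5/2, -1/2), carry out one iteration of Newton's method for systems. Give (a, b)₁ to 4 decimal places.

At (5/2, -1/2): F = (-14.2500, 18.8750).
Jacobian J = [[8·a·b + 4·a + 3·b - 3, 4·a^2 + 3·a], [-4·a·b - b^2 - 5·b + 2, -2·a^2 - 2·a·b - 5·a]].
At the point, J = [[-4.5000, 32.5000], [9.2500, -22.5000]] (det J = -199.3750).
Solving J·Δ = −F gives Δ = (-1.4687, 0.2351).
Then the next iterate is (a, b)₁ = (1.0313, -0.2649).

(1.0313, -0.2649)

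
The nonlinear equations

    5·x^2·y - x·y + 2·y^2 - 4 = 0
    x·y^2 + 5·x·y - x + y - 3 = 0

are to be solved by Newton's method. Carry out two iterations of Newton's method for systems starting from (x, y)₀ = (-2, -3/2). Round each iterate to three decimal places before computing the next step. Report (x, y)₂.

(2.529, -8.099)

At (-2, -3/2): F = (-32.500, 8.000).
Jacobian J = [[10·x·y - y, 5·x^2 - x + 4·y], [y^2 + 5·y - 1, 2·x·y + 5·x + 1]].
At the point, J = [[31.500, 16.000], [-6.250, -3.000]] (det J = 5.500).
Solving J·Δ = −F gives Δ = (5.545, -8.886).
Then the next iterate is (x, y)₁ = (3.545, -10.386).
Round to (3.545, -10.386) and repeat: F = (-404.04925, 181.37274), J = [[-357.79770, 17.74612], [54.93900, -54.91174]].
Δ = (-1.016, 2.287), so (x, y)₂ = (2.529, -8.099).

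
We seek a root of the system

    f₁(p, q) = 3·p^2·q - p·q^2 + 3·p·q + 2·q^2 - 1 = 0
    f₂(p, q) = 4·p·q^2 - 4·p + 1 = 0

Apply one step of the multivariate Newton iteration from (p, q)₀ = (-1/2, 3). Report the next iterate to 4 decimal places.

At (-1/2, 3): F = (19.2500, -15.0000).
Jacobian J = [[6·p·q - q^2 + 3·q, 3·p^2 - 2·p·q + 3·p + 4·q], [4·q^2 - 4, 8·p·q]].
At the point, J = [[-9.0000, 14.2500], [32.0000, -12.0000]] (det J = -348.0000).
Solving J·Δ = −F gives Δ = (-0.0496, -1.3822).
Then the next iterate is (p, q)₁ = (-0.5496, 1.6178).

(-0.5496, 1.6178)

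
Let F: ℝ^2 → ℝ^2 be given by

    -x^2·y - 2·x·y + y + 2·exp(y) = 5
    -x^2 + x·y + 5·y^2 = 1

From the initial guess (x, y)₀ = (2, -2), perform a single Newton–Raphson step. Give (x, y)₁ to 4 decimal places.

At (2, -2): F = (9.270671, 11.0000).
Jacobian J = [[-2·x·y - 2·y, -x^2 - 2·x + 2·exp(y) + 1], [-2·x + y, x + 10·y]].
At the point, J = [[12.0000, -6.729329], [-6.0000, -18.0000]] (det J = -256.375977).
Solving J·Δ = −F gives Δ = (-0.3622, 0.7318).
Then the next iterate is (x, y)₁ = (1.6378, -1.2682).

(1.6378, -1.2682)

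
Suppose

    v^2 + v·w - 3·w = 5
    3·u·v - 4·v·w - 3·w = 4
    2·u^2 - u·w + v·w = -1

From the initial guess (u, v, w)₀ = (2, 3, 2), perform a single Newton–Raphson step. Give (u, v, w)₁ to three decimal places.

(0.636, 2.500, 0.182)

At (2, 3, 2): F = (4.000, -16.000, 11.000).
Jacobian J = [[0, 2·v + w, v - 3], [3·v, 3·u - 4·w, -4·v - 3], [4·u - w, w, -u + v]].
At the point, J = [[0.000, 8.000, 0.000], [9.000, -2.000, -15.000], [6.000, 2.000, 1.000]] (det J = -792.000).
Solving J·Δ = −F gives Δ = (-1.364, -0.500, -1.818).
Then the next iterate is (u, v, w)₁ = (0.636, 2.500, 0.182).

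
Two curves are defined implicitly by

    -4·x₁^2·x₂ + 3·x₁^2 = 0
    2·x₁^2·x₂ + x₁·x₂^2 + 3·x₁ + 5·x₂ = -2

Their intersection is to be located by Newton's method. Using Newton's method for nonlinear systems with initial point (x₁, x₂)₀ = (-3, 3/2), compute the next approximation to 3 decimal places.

(-1.217, 1.641)

At (-3, 3/2): F = (-27.000, 20.750).
Jacobian J = [[-8·x₁·x₂ + 6·x₁, -4·x₁^2], [4·x₁·x₂ + x₂^2 + 3, 2·x₁^2 + 2·x₁·x₂ + 5]].
At the point, J = [[18.000, -36.000], [-12.750, 14.000]] (det J = -207.000).
Solving J·Δ = −F gives Δ = (1.783, 0.141).
Then the next iterate is (x₁, x₂)₁ = (-1.217, 1.641).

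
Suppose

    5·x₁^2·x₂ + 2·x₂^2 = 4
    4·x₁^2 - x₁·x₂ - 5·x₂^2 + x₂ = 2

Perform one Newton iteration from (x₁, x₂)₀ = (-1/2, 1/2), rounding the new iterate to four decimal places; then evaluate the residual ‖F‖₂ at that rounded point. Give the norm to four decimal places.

At (-1/2, 1/2): F = (-2.8750, -1.5000).
Jacobian J = [[10·x₁·x₂, 5·x₁^2 + 4·x₂], [8·x₁ - x₂, -x₁ - 10·x₂ + 1]].
At the point, J = [[-2.5000, 3.2500], [-4.5000, -3.5000]] (det J = 23.3750).
Solving J·Δ = −F gives Δ = (-0.6390, 0.3930).
Then the next iterate is (x₁, x₂)₁ = (-1.1390, 0.8930).
Re-evaluating at (-1.1390, 0.8930): F = (3.387436, 1.112166), so ‖F‖₂ = 3.5653.

3.5653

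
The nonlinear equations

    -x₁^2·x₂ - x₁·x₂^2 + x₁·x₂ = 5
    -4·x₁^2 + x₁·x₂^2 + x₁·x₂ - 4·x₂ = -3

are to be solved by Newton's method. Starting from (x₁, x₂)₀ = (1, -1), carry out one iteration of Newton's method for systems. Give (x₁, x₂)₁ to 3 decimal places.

(-0.500, 2.000)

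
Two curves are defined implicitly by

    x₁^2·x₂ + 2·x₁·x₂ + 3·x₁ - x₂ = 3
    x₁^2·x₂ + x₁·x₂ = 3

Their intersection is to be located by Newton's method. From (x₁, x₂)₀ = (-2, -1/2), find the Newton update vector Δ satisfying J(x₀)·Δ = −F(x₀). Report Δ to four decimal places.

(2.2105, 0.3421)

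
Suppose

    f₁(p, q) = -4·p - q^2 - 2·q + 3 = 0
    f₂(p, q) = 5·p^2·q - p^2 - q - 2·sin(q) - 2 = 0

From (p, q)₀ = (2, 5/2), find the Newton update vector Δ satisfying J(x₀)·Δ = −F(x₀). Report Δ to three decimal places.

(0.220, -2.447)

At (2, 5/2): F = (-16.250, 40.30306).
Jacobian J = [[-4, -2·q - 2], [10·p·q - 2·p, 5·p^2 - 2·cos(q) - 1]].
At the point, J = [[-4.000, -7.000], [46.000, 20.60229]] (det J = 239.59085).
Solving J·Δ = −F gives Δ = (0.220, -2.447).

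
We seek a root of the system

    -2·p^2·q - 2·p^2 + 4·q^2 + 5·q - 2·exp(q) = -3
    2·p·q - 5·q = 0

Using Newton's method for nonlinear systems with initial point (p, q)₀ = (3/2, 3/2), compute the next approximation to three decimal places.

(0.879, -0.931)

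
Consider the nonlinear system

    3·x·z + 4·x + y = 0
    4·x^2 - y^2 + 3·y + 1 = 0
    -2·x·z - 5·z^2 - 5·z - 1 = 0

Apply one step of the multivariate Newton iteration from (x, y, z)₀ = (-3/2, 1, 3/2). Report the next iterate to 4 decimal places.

(-0.5742, 0.1091, 0.4396)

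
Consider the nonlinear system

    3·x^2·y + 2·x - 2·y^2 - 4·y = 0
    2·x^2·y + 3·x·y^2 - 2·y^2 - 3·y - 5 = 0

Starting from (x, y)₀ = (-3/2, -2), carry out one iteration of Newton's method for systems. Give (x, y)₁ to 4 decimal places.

At (-3/2, -2): F = (-16.5000, -34.0000).
Jacobian J = [[6·x·y + 2, 3·x^2 - 4·y - 4], [4·x·y + 3·y^2, 2·x^2 + 6·x·y - 4·y - 3]].
At the point, J = [[20.0000, 10.7500], [24.0000, 27.5000]] (det J = 292.0000).
Solving J·Δ = −F gives Δ = (0.3022, 0.9726).
Then the next iterate is (x, y)₁ = (-1.1978, -1.0274).

(-1.1978, -1.0274)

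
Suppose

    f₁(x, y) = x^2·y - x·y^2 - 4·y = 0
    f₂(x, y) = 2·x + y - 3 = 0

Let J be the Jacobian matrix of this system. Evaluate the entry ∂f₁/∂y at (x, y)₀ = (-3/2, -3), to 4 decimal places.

-10.7500

∂f₁/∂y = x^2 - 2·x·y - 4.
At (-3/2, -3) this is -10.7500.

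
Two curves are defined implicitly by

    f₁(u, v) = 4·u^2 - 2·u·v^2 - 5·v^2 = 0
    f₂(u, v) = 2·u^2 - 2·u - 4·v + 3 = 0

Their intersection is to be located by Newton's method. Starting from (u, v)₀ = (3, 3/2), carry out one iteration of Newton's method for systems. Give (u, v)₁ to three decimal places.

At (3, 3/2): F = (11.250, 9.000).
Jacobian J = [[8·u - 2·v^2, -4·u·v - 10·v], [4·u - 2, -4]].
At the point, J = [[19.500, -33.000], [10.000, -4.000]] (det J = 252.000).
Solving J·Δ = −F gives Δ = (-1.000, -0.250).
Then the next iterate is (u, v)₁ = (2.000, 1.250).

(2.000, 1.250)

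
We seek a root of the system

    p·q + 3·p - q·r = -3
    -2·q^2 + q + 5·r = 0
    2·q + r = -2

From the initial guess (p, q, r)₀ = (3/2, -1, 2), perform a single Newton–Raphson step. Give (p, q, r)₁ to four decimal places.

(-2.2500, -1.6000, 1.2000)

At (3/2, -1, 2): F = (8.0000, 7.0000, 2.0000).
Jacobian J = [[q + 3, p - r, -q], [0, -4·q + 1, 5], [0, 2, 1]].
At the point, J = [[2.0000, -0.5000, 1.0000], [0.0000, 5.0000, 5.0000], [0.0000, 2.0000, 1.0000]] (det J = -10.0000).
Solving J·Δ = −F gives Δ = (-3.7500, -0.6000, -0.8000).
Then the next iterate is (p, q, r)₁ = (-2.2500, -1.6000, 1.2000).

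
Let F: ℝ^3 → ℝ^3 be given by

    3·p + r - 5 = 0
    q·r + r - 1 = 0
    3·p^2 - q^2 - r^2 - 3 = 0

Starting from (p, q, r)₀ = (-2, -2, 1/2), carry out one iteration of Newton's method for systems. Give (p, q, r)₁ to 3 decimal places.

(0.735, 5.591, 2.795)

At (-2, -2, 1/2): F = (-10.500, -1.500, 4.750).
Jacobian J = [[3, 0, 1], [0, r, q + 1], [6·p, -2·q, -2·r]].
At the point, J = [[3.000, 0.000, 1.000], [0.000, 0.500, -1.000], [-12.000, 4.000, -1.000]] (det J = 16.500).
Solving J·Δ = −F gives Δ = (2.735, 7.591, 2.295).
Then the next iterate is (p, q, r)₁ = (0.735, 5.591, 2.795).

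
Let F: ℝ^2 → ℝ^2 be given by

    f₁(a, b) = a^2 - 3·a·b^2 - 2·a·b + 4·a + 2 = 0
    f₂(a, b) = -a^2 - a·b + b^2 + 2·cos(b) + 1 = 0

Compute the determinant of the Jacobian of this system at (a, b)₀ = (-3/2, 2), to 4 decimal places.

J = [[2·a - 3·b^2 - 2·b + 4, -6·a·b - 2·a], [-2·a - b, -a + 2·b - 2·sin(b)]].
At the point, J = [[-15.0000, 21.0000], [1.0000, 3.681405]].
det J = -76.2211.

-76.2211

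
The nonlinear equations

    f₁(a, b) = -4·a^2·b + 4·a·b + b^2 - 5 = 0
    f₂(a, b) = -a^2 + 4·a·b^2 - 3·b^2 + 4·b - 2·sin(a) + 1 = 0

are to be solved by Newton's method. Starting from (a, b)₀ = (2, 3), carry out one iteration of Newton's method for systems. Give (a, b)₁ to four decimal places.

At (2, 3): F = (-20.0000, 52.181405).
Jacobian J = [[-8·a·b + 4·b, -4·a^2 + 4·a + 2·b], [-2·a + 4·b^2 - 2·cos(a), 8·a·b - 6·b + 4]].
At the point, J = [[-36.0000, -2.0000], [32.832294, 34.0000]] (det J = -1158.335413).
Solving J·Δ = −F gives Δ = (-0.4970, -1.0549).
Then the next iterate is (a, b)₁ = (1.5030, 1.9451).

(1.5030, 1.9451)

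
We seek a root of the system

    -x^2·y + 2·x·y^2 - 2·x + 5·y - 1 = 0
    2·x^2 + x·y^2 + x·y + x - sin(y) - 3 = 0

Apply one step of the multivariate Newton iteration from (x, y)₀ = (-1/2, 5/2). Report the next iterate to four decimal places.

(-1.0390, -3.0258)

At (-1/2, 5/2): F = (5.6250, -7.973472).
Jacobian J = [[-2·x·y + 2·y^2 - 2, -x^2 + 4·x·y + 5], [4·x + y^2 + y + 1, 2·x·y + x - cos(y)]].
At the point, J = [[13.0000, -0.2500], [7.7500, -2.198856]] (det J = -26.647633).
Solving J·Δ = −F gives Δ = (-0.5390, -5.5258).
Then the next iterate is (x, y)₁ = (-1.0390, -3.0258).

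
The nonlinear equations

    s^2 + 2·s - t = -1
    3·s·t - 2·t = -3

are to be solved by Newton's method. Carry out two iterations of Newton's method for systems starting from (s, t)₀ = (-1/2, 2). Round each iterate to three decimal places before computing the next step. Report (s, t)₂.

(-2.278, 0.772)

At (-1/2, 2): F = (-1.750, -4.000).
Jacobian J = [[2·s + 2, -1], [3·t, 3·s - 2]].
At the point, J = [[1.000, -1.000], [6.000, -3.500]] (det J = 2.500).
Solving J·Δ = −F gives Δ = (-0.850, -2.600).
Then the next iterate is (s, t)₁ = (-1.350, -0.600).
Round to (-1.350, -0.600) and repeat: F = (0.72250, 6.630), J = [[-0.700, -1.000], [-1.800, -6.050]].
Δ = (-0.928, 1.372), so (s, t)₂ = (-2.278, 0.772).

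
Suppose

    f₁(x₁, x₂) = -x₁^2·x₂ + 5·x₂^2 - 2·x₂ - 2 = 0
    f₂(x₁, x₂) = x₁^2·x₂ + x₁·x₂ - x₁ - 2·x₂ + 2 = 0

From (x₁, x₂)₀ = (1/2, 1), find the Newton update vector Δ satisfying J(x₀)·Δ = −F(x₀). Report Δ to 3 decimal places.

(-0.442, -0.154)

At (1/2, 1): F = (0.750, 0.250).
Jacobian J = [[-2·x₁·x₂, -x₁^2 + 10·x₂ - 2], [2·x₁·x₂ + x₂ - 1, x₁^2 + x₁ - 2]].
At the point, J = [[-1.000, 7.750], [1.000, -1.250]] (det J = -6.500).
Solving J·Δ = −F gives Δ = (-0.442, -0.154).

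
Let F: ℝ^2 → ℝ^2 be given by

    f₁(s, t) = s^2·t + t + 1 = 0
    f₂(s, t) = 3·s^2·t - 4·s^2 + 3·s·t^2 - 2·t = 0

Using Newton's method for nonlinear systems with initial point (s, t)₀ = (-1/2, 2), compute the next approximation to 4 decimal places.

(6.2500, 10.0000)

At (-1/2, 2): F = (3.5000, -9.5000).
Jacobian J = [[2·s·t, s^2 + 1], [6·s·t - 8·s + 3·t^2, 3·s^2 + 6·s·t - 2]].
At the point, J = [[-2.0000, 1.2500], [10.0000, -7.2500]] (det J = 2.0000).
Solving J·Δ = −F gives Δ = (6.7500, 8.0000).
Then the next iterate is (s, t)₁ = (6.2500, 10.0000).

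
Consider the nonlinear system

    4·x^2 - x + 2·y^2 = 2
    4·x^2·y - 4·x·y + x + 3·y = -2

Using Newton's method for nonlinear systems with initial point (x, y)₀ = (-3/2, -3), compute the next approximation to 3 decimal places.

(-1.034, -1.297)

At (-3/2, -3): F = (26.500, -53.500).
Jacobian J = [[8·x - 1, 4·y], [8·x·y - 4·y + 1, 4·x^2 - 4·x + 3]].
At the point, J = [[-13.000, -12.000], [49.000, 18.000]] (det J = 354.000).
Solving J·Δ = −F gives Δ = (0.466, 1.703).
Then the next iterate is (x, y)₁ = (-1.034, -1.297).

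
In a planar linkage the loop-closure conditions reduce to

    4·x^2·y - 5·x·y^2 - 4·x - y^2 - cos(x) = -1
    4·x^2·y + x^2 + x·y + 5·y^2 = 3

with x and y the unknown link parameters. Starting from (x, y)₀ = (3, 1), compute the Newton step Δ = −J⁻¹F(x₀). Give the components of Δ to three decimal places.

(-0.469, -0.724)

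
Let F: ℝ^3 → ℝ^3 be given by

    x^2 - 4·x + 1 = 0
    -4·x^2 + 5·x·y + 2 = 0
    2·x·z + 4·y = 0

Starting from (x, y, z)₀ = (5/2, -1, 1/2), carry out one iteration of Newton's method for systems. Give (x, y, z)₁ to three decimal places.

(5.250, 7.340, -6.422)

At (5/2, -1, 1/2): F = (-2.750, -35.500, -1.500).
Jacobian J = [[2·x - 4, 0, 0], [-8·x + 5·y, 5·x, 0], [2·z, 4, 2·x]].
At the point, J = [[1.000, 0.000, 0.000], [-25.000, 12.500, 0.000], [1.000, 4.000, 5.000]] (det J = 62.500).
Solving J·Δ = −F gives Δ = (2.750, 8.340, -6.922).
Then the next iterate is (x, y, z)₁ = (5.250, 7.340, -6.422).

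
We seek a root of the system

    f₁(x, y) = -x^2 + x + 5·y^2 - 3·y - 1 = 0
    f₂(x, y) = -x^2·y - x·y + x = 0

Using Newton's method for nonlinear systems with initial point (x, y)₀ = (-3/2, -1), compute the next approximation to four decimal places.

At (-3/2, -1): F = (3.2500, -0.7500).
Jacobian J = [[-2·x + 1, 10·y - 3], [-2·x·y - y + 1, -x^2 - x]].
At the point, J = [[4.0000, -13.0000], [-1.0000, -0.7500]] (det J = -16.0000).
Solving J·Δ = −F gives Δ = (-0.7617, 0.0156).
Then the next iterate is (x, y)₁ = (-2.2617, -0.9844).

(-2.2617, -0.9844)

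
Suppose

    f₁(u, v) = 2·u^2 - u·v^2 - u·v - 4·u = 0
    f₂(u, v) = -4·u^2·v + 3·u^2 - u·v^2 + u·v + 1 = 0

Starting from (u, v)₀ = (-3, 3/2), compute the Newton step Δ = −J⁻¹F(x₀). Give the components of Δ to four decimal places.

(2.4708, 0.6291)

At (-3, 3/2): F = (41.2500, -23.7500).
Jacobian J = [[4·u - v^2 - v - 4, -2·u·v - u], [-8·u·v + 6·u - v^2 + v, -4·u^2 - 2·u·v + u]].
At the point, J = [[-19.7500, 12.0000], [17.2500, -30.0000]] (det J = 385.5000).
Solving J·Δ = −F gives Δ = (2.4708, 0.6291).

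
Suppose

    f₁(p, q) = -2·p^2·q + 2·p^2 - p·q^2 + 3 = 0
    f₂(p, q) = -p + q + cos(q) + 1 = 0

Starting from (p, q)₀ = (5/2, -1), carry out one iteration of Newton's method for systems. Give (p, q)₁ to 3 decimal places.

(1.326, -0.573)

At (5/2, -1): F = (25.500, -1.95970).
Jacobian J = [[-4·p·q + 4·p - q^2, -2·p^2 - 2·p·q], [-1, -sin(q) + 1]].
At the point, J = [[19.000, -7.500], [-1.000, 1.84147]] (det J = 27.48795).
Solving J·Δ = −F gives Δ = (-1.174, 0.427).
Then the next iterate is (p, q)₁ = (1.326, -0.573).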